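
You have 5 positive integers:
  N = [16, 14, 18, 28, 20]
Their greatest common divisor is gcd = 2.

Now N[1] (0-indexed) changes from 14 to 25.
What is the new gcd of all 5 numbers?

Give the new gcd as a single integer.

Numbers: [16, 14, 18, 28, 20], gcd = 2
Change: index 1, 14 -> 25
gcd of the OTHER numbers (without index 1): gcd([16, 18, 28, 20]) = 2
New gcd = gcd(g_others, new_val) = gcd(2, 25) = 1

Answer: 1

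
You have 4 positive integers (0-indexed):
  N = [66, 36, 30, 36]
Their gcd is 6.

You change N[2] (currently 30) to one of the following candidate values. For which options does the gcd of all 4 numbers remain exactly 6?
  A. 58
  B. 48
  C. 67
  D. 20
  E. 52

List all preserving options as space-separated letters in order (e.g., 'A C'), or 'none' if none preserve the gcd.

Answer: B

Derivation:
Old gcd = 6; gcd of others (without N[2]) = 6
New gcd for candidate v: gcd(6, v). Preserves old gcd iff gcd(6, v) = 6.
  Option A: v=58, gcd(6,58)=2 -> changes
  Option B: v=48, gcd(6,48)=6 -> preserves
  Option C: v=67, gcd(6,67)=1 -> changes
  Option D: v=20, gcd(6,20)=2 -> changes
  Option E: v=52, gcd(6,52)=2 -> changes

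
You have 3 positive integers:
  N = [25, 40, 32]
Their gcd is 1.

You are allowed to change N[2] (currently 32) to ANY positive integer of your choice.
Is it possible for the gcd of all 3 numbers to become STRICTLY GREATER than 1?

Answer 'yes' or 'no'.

Answer: yes

Derivation:
Current gcd = 1
gcd of all OTHER numbers (without N[2]=32): gcd([25, 40]) = 5
The new gcd after any change is gcd(5, new_value).
This can be at most 5.
Since 5 > old gcd 1, the gcd CAN increase (e.g., set N[2] = 5).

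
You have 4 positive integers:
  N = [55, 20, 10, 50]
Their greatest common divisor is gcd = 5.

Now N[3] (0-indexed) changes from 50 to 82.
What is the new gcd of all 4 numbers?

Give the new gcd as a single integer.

Numbers: [55, 20, 10, 50], gcd = 5
Change: index 3, 50 -> 82
gcd of the OTHER numbers (without index 3): gcd([55, 20, 10]) = 5
New gcd = gcd(g_others, new_val) = gcd(5, 82) = 1

Answer: 1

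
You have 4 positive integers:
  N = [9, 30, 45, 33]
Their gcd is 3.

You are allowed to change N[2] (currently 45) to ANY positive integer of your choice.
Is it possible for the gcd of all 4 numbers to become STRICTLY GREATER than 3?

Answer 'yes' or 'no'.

Answer: no

Derivation:
Current gcd = 3
gcd of all OTHER numbers (without N[2]=45): gcd([9, 30, 33]) = 3
The new gcd after any change is gcd(3, new_value).
This can be at most 3.
Since 3 = old gcd 3, the gcd can only stay the same or decrease.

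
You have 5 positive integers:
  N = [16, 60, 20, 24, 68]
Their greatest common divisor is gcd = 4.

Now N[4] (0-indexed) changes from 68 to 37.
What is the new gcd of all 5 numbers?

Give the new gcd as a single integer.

Answer: 1

Derivation:
Numbers: [16, 60, 20, 24, 68], gcd = 4
Change: index 4, 68 -> 37
gcd of the OTHER numbers (without index 4): gcd([16, 60, 20, 24]) = 4
New gcd = gcd(g_others, new_val) = gcd(4, 37) = 1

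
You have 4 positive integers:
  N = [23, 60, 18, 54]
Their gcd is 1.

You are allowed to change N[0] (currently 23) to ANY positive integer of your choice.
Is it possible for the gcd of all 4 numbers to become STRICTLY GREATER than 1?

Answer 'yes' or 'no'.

Answer: yes

Derivation:
Current gcd = 1
gcd of all OTHER numbers (without N[0]=23): gcd([60, 18, 54]) = 6
The new gcd after any change is gcd(6, new_value).
This can be at most 6.
Since 6 > old gcd 1, the gcd CAN increase (e.g., set N[0] = 6).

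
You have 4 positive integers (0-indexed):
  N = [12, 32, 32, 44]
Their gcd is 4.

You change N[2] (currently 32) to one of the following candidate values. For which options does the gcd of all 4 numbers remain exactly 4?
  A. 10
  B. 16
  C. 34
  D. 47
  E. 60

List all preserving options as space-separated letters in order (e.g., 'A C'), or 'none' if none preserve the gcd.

Answer: B E

Derivation:
Old gcd = 4; gcd of others (without N[2]) = 4
New gcd for candidate v: gcd(4, v). Preserves old gcd iff gcd(4, v) = 4.
  Option A: v=10, gcd(4,10)=2 -> changes
  Option B: v=16, gcd(4,16)=4 -> preserves
  Option C: v=34, gcd(4,34)=2 -> changes
  Option D: v=47, gcd(4,47)=1 -> changes
  Option E: v=60, gcd(4,60)=4 -> preserves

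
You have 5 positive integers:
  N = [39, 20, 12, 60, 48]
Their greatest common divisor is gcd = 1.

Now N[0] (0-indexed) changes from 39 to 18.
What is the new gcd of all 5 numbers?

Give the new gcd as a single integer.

Answer: 2

Derivation:
Numbers: [39, 20, 12, 60, 48], gcd = 1
Change: index 0, 39 -> 18
gcd of the OTHER numbers (without index 0): gcd([20, 12, 60, 48]) = 4
New gcd = gcd(g_others, new_val) = gcd(4, 18) = 2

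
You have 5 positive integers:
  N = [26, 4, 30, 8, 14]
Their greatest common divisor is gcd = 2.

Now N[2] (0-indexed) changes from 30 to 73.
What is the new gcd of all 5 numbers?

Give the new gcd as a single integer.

Answer: 1

Derivation:
Numbers: [26, 4, 30, 8, 14], gcd = 2
Change: index 2, 30 -> 73
gcd of the OTHER numbers (without index 2): gcd([26, 4, 8, 14]) = 2
New gcd = gcd(g_others, new_val) = gcd(2, 73) = 1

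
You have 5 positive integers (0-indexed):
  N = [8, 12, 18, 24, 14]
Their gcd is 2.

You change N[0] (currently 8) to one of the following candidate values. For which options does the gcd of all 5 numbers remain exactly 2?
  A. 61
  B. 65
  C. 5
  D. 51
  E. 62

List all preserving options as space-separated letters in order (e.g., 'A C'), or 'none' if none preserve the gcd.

Old gcd = 2; gcd of others (without N[0]) = 2
New gcd for candidate v: gcd(2, v). Preserves old gcd iff gcd(2, v) = 2.
  Option A: v=61, gcd(2,61)=1 -> changes
  Option B: v=65, gcd(2,65)=1 -> changes
  Option C: v=5, gcd(2,5)=1 -> changes
  Option D: v=51, gcd(2,51)=1 -> changes
  Option E: v=62, gcd(2,62)=2 -> preserves

Answer: E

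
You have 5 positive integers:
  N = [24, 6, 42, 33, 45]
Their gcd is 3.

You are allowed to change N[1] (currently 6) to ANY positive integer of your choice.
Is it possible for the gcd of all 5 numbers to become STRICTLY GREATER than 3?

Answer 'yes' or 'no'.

Current gcd = 3
gcd of all OTHER numbers (without N[1]=6): gcd([24, 42, 33, 45]) = 3
The new gcd after any change is gcd(3, new_value).
This can be at most 3.
Since 3 = old gcd 3, the gcd can only stay the same or decrease.

Answer: no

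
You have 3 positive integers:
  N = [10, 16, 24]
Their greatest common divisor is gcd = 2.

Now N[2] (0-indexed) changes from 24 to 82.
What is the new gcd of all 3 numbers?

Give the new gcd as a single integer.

Answer: 2

Derivation:
Numbers: [10, 16, 24], gcd = 2
Change: index 2, 24 -> 82
gcd of the OTHER numbers (without index 2): gcd([10, 16]) = 2
New gcd = gcd(g_others, new_val) = gcd(2, 82) = 2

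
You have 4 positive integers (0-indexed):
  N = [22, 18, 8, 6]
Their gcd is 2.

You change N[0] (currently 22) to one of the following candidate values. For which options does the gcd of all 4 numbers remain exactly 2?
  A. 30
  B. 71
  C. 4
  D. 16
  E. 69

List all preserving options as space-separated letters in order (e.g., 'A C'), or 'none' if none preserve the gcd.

Answer: A C D

Derivation:
Old gcd = 2; gcd of others (without N[0]) = 2
New gcd for candidate v: gcd(2, v). Preserves old gcd iff gcd(2, v) = 2.
  Option A: v=30, gcd(2,30)=2 -> preserves
  Option B: v=71, gcd(2,71)=1 -> changes
  Option C: v=4, gcd(2,4)=2 -> preserves
  Option D: v=16, gcd(2,16)=2 -> preserves
  Option E: v=69, gcd(2,69)=1 -> changes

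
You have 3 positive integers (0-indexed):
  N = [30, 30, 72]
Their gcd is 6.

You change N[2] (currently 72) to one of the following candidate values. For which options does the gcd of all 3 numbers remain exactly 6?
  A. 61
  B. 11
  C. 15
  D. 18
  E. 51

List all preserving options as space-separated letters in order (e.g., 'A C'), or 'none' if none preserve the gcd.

Answer: D

Derivation:
Old gcd = 6; gcd of others (without N[2]) = 30
New gcd for candidate v: gcd(30, v). Preserves old gcd iff gcd(30, v) = 6.
  Option A: v=61, gcd(30,61)=1 -> changes
  Option B: v=11, gcd(30,11)=1 -> changes
  Option C: v=15, gcd(30,15)=15 -> changes
  Option D: v=18, gcd(30,18)=6 -> preserves
  Option E: v=51, gcd(30,51)=3 -> changes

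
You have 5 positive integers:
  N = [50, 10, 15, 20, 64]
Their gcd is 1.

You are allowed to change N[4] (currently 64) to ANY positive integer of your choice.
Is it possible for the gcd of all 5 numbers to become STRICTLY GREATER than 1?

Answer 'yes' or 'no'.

Current gcd = 1
gcd of all OTHER numbers (without N[4]=64): gcd([50, 10, 15, 20]) = 5
The new gcd after any change is gcd(5, new_value).
This can be at most 5.
Since 5 > old gcd 1, the gcd CAN increase (e.g., set N[4] = 5).

Answer: yes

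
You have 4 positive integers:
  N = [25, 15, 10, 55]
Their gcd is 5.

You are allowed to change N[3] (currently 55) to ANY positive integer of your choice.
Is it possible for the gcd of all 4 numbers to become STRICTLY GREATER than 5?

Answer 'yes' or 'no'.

Answer: no

Derivation:
Current gcd = 5
gcd of all OTHER numbers (without N[3]=55): gcd([25, 15, 10]) = 5
The new gcd after any change is gcd(5, new_value).
This can be at most 5.
Since 5 = old gcd 5, the gcd can only stay the same or decrease.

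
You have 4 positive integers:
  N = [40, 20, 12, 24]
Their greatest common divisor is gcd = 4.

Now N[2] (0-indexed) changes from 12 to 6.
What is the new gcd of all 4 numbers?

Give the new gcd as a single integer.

Answer: 2

Derivation:
Numbers: [40, 20, 12, 24], gcd = 4
Change: index 2, 12 -> 6
gcd of the OTHER numbers (without index 2): gcd([40, 20, 24]) = 4
New gcd = gcd(g_others, new_val) = gcd(4, 6) = 2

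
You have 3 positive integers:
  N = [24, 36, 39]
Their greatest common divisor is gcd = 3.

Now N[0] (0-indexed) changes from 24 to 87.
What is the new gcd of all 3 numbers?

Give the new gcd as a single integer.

Numbers: [24, 36, 39], gcd = 3
Change: index 0, 24 -> 87
gcd of the OTHER numbers (without index 0): gcd([36, 39]) = 3
New gcd = gcd(g_others, new_val) = gcd(3, 87) = 3

Answer: 3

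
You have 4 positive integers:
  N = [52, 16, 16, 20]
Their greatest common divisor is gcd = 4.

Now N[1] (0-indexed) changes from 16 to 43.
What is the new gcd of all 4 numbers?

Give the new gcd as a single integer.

Numbers: [52, 16, 16, 20], gcd = 4
Change: index 1, 16 -> 43
gcd of the OTHER numbers (without index 1): gcd([52, 16, 20]) = 4
New gcd = gcd(g_others, new_val) = gcd(4, 43) = 1

Answer: 1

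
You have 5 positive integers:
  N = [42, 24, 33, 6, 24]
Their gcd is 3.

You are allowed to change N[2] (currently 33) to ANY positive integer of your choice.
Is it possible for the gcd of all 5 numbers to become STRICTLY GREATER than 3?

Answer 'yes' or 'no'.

Answer: yes

Derivation:
Current gcd = 3
gcd of all OTHER numbers (without N[2]=33): gcd([42, 24, 6, 24]) = 6
The new gcd after any change is gcd(6, new_value).
This can be at most 6.
Since 6 > old gcd 3, the gcd CAN increase (e.g., set N[2] = 6).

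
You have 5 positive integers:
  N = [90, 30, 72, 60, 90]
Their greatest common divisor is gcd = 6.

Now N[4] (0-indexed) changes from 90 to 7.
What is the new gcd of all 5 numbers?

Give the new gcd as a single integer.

Answer: 1

Derivation:
Numbers: [90, 30, 72, 60, 90], gcd = 6
Change: index 4, 90 -> 7
gcd of the OTHER numbers (without index 4): gcd([90, 30, 72, 60]) = 6
New gcd = gcd(g_others, new_val) = gcd(6, 7) = 1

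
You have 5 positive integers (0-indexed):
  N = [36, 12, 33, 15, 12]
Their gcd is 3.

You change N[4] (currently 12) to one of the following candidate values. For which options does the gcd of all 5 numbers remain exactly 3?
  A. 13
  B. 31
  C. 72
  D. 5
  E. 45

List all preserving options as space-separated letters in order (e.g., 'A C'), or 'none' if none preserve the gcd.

Old gcd = 3; gcd of others (without N[4]) = 3
New gcd for candidate v: gcd(3, v). Preserves old gcd iff gcd(3, v) = 3.
  Option A: v=13, gcd(3,13)=1 -> changes
  Option B: v=31, gcd(3,31)=1 -> changes
  Option C: v=72, gcd(3,72)=3 -> preserves
  Option D: v=5, gcd(3,5)=1 -> changes
  Option E: v=45, gcd(3,45)=3 -> preserves

Answer: C E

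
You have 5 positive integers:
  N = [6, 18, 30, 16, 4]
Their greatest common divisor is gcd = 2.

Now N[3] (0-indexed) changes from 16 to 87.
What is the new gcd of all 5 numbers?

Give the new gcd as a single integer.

Answer: 1

Derivation:
Numbers: [6, 18, 30, 16, 4], gcd = 2
Change: index 3, 16 -> 87
gcd of the OTHER numbers (without index 3): gcd([6, 18, 30, 4]) = 2
New gcd = gcd(g_others, new_val) = gcd(2, 87) = 1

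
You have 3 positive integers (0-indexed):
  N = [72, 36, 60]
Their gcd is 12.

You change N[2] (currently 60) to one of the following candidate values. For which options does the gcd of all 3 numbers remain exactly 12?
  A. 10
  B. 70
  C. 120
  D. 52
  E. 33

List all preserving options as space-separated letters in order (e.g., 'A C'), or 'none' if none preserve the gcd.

Old gcd = 12; gcd of others (without N[2]) = 36
New gcd for candidate v: gcd(36, v). Preserves old gcd iff gcd(36, v) = 12.
  Option A: v=10, gcd(36,10)=2 -> changes
  Option B: v=70, gcd(36,70)=2 -> changes
  Option C: v=120, gcd(36,120)=12 -> preserves
  Option D: v=52, gcd(36,52)=4 -> changes
  Option E: v=33, gcd(36,33)=3 -> changes

Answer: C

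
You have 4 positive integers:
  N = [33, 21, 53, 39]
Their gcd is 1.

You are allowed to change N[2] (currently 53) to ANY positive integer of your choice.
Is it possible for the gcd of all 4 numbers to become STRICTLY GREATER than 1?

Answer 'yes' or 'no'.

Current gcd = 1
gcd of all OTHER numbers (without N[2]=53): gcd([33, 21, 39]) = 3
The new gcd after any change is gcd(3, new_value).
This can be at most 3.
Since 3 > old gcd 1, the gcd CAN increase (e.g., set N[2] = 3).

Answer: yes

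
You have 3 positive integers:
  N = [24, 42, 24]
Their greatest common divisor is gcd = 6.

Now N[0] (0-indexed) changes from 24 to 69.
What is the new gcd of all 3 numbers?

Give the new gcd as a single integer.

Answer: 3

Derivation:
Numbers: [24, 42, 24], gcd = 6
Change: index 0, 24 -> 69
gcd of the OTHER numbers (without index 0): gcd([42, 24]) = 6
New gcd = gcd(g_others, new_val) = gcd(6, 69) = 3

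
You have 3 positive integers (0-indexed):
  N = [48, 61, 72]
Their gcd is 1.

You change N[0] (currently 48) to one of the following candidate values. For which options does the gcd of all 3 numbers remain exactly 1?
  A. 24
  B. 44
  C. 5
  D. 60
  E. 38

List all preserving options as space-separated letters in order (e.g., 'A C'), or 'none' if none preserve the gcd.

Old gcd = 1; gcd of others (without N[0]) = 1
New gcd for candidate v: gcd(1, v). Preserves old gcd iff gcd(1, v) = 1.
  Option A: v=24, gcd(1,24)=1 -> preserves
  Option B: v=44, gcd(1,44)=1 -> preserves
  Option C: v=5, gcd(1,5)=1 -> preserves
  Option D: v=60, gcd(1,60)=1 -> preserves
  Option E: v=38, gcd(1,38)=1 -> preserves

Answer: A B C D E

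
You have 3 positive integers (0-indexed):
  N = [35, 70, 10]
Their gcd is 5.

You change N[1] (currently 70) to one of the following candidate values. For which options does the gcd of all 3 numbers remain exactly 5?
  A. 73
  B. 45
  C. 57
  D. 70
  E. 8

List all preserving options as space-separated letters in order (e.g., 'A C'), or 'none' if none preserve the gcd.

Old gcd = 5; gcd of others (without N[1]) = 5
New gcd for candidate v: gcd(5, v). Preserves old gcd iff gcd(5, v) = 5.
  Option A: v=73, gcd(5,73)=1 -> changes
  Option B: v=45, gcd(5,45)=5 -> preserves
  Option C: v=57, gcd(5,57)=1 -> changes
  Option D: v=70, gcd(5,70)=5 -> preserves
  Option E: v=8, gcd(5,8)=1 -> changes

Answer: B D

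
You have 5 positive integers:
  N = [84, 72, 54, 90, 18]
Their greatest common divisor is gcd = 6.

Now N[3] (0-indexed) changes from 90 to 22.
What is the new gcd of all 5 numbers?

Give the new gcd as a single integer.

Answer: 2

Derivation:
Numbers: [84, 72, 54, 90, 18], gcd = 6
Change: index 3, 90 -> 22
gcd of the OTHER numbers (without index 3): gcd([84, 72, 54, 18]) = 6
New gcd = gcd(g_others, new_val) = gcd(6, 22) = 2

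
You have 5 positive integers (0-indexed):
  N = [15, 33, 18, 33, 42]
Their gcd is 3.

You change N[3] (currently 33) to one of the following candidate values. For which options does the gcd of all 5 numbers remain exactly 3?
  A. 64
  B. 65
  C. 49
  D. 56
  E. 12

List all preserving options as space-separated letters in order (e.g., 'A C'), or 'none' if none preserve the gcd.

Old gcd = 3; gcd of others (without N[3]) = 3
New gcd for candidate v: gcd(3, v). Preserves old gcd iff gcd(3, v) = 3.
  Option A: v=64, gcd(3,64)=1 -> changes
  Option B: v=65, gcd(3,65)=1 -> changes
  Option C: v=49, gcd(3,49)=1 -> changes
  Option D: v=56, gcd(3,56)=1 -> changes
  Option E: v=12, gcd(3,12)=3 -> preserves

Answer: E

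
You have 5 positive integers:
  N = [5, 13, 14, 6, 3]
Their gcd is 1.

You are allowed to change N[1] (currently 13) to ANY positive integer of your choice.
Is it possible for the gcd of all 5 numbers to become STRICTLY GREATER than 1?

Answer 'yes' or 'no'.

Current gcd = 1
gcd of all OTHER numbers (without N[1]=13): gcd([5, 14, 6, 3]) = 1
The new gcd after any change is gcd(1, new_value).
This can be at most 1.
Since 1 = old gcd 1, the gcd can only stay the same or decrease.

Answer: no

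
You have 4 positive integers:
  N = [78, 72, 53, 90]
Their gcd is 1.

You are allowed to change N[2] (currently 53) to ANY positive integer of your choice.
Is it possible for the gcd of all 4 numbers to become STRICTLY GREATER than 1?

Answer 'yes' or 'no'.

Answer: yes

Derivation:
Current gcd = 1
gcd of all OTHER numbers (without N[2]=53): gcd([78, 72, 90]) = 6
The new gcd after any change is gcd(6, new_value).
This can be at most 6.
Since 6 > old gcd 1, the gcd CAN increase (e.g., set N[2] = 6).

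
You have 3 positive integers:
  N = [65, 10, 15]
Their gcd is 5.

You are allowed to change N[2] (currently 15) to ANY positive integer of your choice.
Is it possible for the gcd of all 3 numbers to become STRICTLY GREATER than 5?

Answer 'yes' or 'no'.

Current gcd = 5
gcd of all OTHER numbers (without N[2]=15): gcd([65, 10]) = 5
The new gcd after any change is gcd(5, new_value).
This can be at most 5.
Since 5 = old gcd 5, the gcd can only stay the same or decrease.

Answer: no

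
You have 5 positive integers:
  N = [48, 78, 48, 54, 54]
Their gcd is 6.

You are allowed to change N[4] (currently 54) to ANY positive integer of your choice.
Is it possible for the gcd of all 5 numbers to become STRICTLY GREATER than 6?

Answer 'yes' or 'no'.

Current gcd = 6
gcd of all OTHER numbers (without N[4]=54): gcd([48, 78, 48, 54]) = 6
The new gcd after any change is gcd(6, new_value).
This can be at most 6.
Since 6 = old gcd 6, the gcd can only stay the same or decrease.

Answer: no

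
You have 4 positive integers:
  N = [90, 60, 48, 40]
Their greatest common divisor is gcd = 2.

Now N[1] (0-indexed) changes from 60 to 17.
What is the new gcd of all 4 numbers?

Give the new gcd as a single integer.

Answer: 1

Derivation:
Numbers: [90, 60, 48, 40], gcd = 2
Change: index 1, 60 -> 17
gcd of the OTHER numbers (without index 1): gcd([90, 48, 40]) = 2
New gcd = gcd(g_others, new_val) = gcd(2, 17) = 1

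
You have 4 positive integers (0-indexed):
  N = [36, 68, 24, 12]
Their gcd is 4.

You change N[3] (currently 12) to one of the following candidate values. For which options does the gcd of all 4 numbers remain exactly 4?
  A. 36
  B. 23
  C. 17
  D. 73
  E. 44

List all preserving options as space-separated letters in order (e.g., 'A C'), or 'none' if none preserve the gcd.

Old gcd = 4; gcd of others (without N[3]) = 4
New gcd for candidate v: gcd(4, v). Preserves old gcd iff gcd(4, v) = 4.
  Option A: v=36, gcd(4,36)=4 -> preserves
  Option B: v=23, gcd(4,23)=1 -> changes
  Option C: v=17, gcd(4,17)=1 -> changes
  Option D: v=73, gcd(4,73)=1 -> changes
  Option E: v=44, gcd(4,44)=4 -> preserves

Answer: A E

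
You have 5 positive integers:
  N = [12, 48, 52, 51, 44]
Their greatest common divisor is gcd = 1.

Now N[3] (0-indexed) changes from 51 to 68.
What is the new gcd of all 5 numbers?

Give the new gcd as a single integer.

Answer: 4

Derivation:
Numbers: [12, 48, 52, 51, 44], gcd = 1
Change: index 3, 51 -> 68
gcd of the OTHER numbers (without index 3): gcd([12, 48, 52, 44]) = 4
New gcd = gcd(g_others, new_val) = gcd(4, 68) = 4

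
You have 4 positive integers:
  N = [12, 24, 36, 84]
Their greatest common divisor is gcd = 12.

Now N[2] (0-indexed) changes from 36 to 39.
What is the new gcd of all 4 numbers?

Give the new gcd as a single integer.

Numbers: [12, 24, 36, 84], gcd = 12
Change: index 2, 36 -> 39
gcd of the OTHER numbers (without index 2): gcd([12, 24, 84]) = 12
New gcd = gcd(g_others, new_val) = gcd(12, 39) = 3

Answer: 3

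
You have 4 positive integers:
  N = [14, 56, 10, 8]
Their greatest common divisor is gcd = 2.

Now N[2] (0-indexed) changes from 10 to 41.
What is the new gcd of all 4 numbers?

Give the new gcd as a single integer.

Answer: 1

Derivation:
Numbers: [14, 56, 10, 8], gcd = 2
Change: index 2, 10 -> 41
gcd of the OTHER numbers (without index 2): gcd([14, 56, 8]) = 2
New gcd = gcd(g_others, new_val) = gcd(2, 41) = 1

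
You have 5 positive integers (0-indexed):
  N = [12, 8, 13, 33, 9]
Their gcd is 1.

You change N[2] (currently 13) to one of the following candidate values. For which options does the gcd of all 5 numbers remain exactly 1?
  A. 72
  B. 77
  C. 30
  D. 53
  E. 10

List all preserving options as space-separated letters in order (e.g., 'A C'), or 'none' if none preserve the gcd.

Old gcd = 1; gcd of others (without N[2]) = 1
New gcd for candidate v: gcd(1, v). Preserves old gcd iff gcd(1, v) = 1.
  Option A: v=72, gcd(1,72)=1 -> preserves
  Option B: v=77, gcd(1,77)=1 -> preserves
  Option C: v=30, gcd(1,30)=1 -> preserves
  Option D: v=53, gcd(1,53)=1 -> preserves
  Option E: v=10, gcd(1,10)=1 -> preserves

Answer: A B C D E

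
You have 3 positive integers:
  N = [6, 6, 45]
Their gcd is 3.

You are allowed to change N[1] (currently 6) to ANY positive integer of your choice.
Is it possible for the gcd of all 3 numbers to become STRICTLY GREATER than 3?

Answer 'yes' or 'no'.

Current gcd = 3
gcd of all OTHER numbers (without N[1]=6): gcd([6, 45]) = 3
The new gcd after any change is gcd(3, new_value).
This can be at most 3.
Since 3 = old gcd 3, the gcd can only stay the same or decrease.

Answer: no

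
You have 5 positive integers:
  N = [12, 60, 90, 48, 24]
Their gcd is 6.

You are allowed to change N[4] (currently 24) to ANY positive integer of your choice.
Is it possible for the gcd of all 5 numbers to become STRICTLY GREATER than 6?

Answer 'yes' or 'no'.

Current gcd = 6
gcd of all OTHER numbers (without N[4]=24): gcd([12, 60, 90, 48]) = 6
The new gcd after any change is gcd(6, new_value).
This can be at most 6.
Since 6 = old gcd 6, the gcd can only stay the same or decrease.

Answer: no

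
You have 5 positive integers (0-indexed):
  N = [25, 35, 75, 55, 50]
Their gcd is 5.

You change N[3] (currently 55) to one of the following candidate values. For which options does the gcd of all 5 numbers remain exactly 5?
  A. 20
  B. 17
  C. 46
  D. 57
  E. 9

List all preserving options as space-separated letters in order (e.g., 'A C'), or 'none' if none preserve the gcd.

Answer: A

Derivation:
Old gcd = 5; gcd of others (without N[3]) = 5
New gcd for candidate v: gcd(5, v). Preserves old gcd iff gcd(5, v) = 5.
  Option A: v=20, gcd(5,20)=5 -> preserves
  Option B: v=17, gcd(5,17)=1 -> changes
  Option C: v=46, gcd(5,46)=1 -> changes
  Option D: v=57, gcd(5,57)=1 -> changes
  Option E: v=9, gcd(5,9)=1 -> changes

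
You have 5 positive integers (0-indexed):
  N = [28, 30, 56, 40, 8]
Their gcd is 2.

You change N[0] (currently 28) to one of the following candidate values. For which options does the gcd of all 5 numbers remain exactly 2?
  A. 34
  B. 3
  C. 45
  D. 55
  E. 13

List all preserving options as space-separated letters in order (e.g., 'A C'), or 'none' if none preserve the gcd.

Old gcd = 2; gcd of others (without N[0]) = 2
New gcd for candidate v: gcd(2, v). Preserves old gcd iff gcd(2, v) = 2.
  Option A: v=34, gcd(2,34)=2 -> preserves
  Option B: v=3, gcd(2,3)=1 -> changes
  Option C: v=45, gcd(2,45)=1 -> changes
  Option D: v=55, gcd(2,55)=1 -> changes
  Option E: v=13, gcd(2,13)=1 -> changes

Answer: A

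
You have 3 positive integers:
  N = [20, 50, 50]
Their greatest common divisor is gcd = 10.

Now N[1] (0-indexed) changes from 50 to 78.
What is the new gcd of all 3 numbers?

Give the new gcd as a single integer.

Answer: 2

Derivation:
Numbers: [20, 50, 50], gcd = 10
Change: index 1, 50 -> 78
gcd of the OTHER numbers (without index 1): gcd([20, 50]) = 10
New gcd = gcd(g_others, new_val) = gcd(10, 78) = 2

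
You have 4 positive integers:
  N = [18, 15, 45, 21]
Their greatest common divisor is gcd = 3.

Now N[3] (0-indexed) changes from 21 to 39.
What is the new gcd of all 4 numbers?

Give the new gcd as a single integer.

Answer: 3

Derivation:
Numbers: [18, 15, 45, 21], gcd = 3
Change: index 3, 21 -> 39
gcd of the OTHER numbers (without index 3): gcd([18, 15, 45]) = 3
New gcd = gcd(g_others, new_val) = gcd(3, 39) = 3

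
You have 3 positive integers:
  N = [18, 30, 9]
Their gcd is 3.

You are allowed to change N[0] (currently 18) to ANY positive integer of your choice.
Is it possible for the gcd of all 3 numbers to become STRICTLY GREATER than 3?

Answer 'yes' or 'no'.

Answer: no

Derivation:
Current gcd = 3
gcd of all OTHER numbers (without N[0]=18): gcd([30, 9]) = 3
The new gcd after any change is gcd(3, new_value).
This can be at most 3.
Since 3 = old gcd 3, the gcd can only stay the same or decrease.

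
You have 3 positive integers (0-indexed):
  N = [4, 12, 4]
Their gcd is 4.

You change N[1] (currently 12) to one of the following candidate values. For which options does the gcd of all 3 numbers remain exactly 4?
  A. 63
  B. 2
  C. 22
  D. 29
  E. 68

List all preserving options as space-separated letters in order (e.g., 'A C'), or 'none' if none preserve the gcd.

Old gcd = 4; gcd of others (without N[1]) = 4
New gcd for candidate v: gcd(4, v). Preserves old gcd iff gcd(4, v) = 4.
  Option A: v=63, gcd(4,63)=1 -> changes
  Option B: v=2, gcd(4,2)=2 -> changes
  Option C: v=22, gcd(4,22)=2 -> changes
  Option D: v=29, gcd(4,29)=1 -> changes
  Option E: v=68, gcd(4,68)=4 -> preserves

Answer: E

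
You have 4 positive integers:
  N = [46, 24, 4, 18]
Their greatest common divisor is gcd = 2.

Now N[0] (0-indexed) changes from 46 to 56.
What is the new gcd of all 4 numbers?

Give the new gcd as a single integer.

Answer: 2

Derivation:
Numbers: [46, 24, 4, 18], gcd = 2
Change: index 0, 46 -> 56
gcd of the OTHER numbers (without index 0): gcd([24, 4, 18]) = 2
New gcd = gcd(g_others, new_val) = gcd(2, 56) = 2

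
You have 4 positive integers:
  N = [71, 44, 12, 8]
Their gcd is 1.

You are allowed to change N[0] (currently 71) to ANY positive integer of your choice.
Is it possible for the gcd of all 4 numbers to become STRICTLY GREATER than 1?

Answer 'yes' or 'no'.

Current gcd = 1
gcd of all OTHER numbers (without N[0]=71): gcd([44, 12, 8]) = 4
The new gcd after any change is gcd(4, new_value).
This can be at most 4.
Since 4 > old gcd 1, the gcd CAN increase (e.g., set N[0] = 4).

Answer: yes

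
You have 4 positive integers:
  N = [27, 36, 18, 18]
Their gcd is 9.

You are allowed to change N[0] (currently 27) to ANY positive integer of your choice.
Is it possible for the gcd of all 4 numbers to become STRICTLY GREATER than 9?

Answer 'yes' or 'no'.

Answer: yes

Derivation:
Current gcd = 9
gcd of all OTHER numbers (without N[0]=27): gcd([36, 18, 18]) = 18
The new gcd after any change is gcd(18, new_value).
This can be at most 18.
Since 18 > old gcd 9, the gcd CAN increase (e.g., set N[0] = 18).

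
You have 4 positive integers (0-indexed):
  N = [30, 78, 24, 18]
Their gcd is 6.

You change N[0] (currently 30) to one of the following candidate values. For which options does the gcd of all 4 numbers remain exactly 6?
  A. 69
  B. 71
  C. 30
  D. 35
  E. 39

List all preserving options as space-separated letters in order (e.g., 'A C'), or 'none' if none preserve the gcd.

Old gcd = 6; gcd of others (without N[0]) = 6
New gcd for candidate v: gcd(6, v). Preserves old gcd iff gcd(6, v) = 6.
  Option A: v=69, gcd(6,69)=3 -> changes
  Option B: v=71, gcd(6,71)=1 -> changes
  Option C: v=30, gcd(6,30)=6 -> preserves
  Option D: v=35, gcd(6,35)=1 -> changes
  Option E: v=39, gcd(6,39)=3 -> changes

Answer: C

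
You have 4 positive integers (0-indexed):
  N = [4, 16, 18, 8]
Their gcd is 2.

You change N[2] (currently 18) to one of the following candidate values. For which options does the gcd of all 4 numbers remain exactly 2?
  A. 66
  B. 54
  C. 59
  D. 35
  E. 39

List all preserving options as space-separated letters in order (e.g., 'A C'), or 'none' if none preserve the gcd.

Old gcd = 2; gcd of others (without N[2]) = 4
New gcd for candidate v: gcd(4, v). Preserves old gcd iff gcd(4, v) = 2.
  Option A: v=66, gcd(4,66)=2 -> preserves
  Option B: v=54, gcd(4,54)=2 -> preserves
  Option C: v=59, gcd(4,59)=1 -> changes
  Option D: v=35, gcd(4,35)=1 -> changes
  Option E: v=39, gcd(4,39)=1 -> changes

Answer: A B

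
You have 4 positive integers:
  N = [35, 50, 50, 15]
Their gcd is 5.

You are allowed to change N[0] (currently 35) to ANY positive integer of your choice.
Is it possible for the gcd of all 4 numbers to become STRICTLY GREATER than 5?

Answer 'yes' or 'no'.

Current gcd = 5
gcd of all OTHER numbers (without N[0]=35): gcd([50, 50, 15]) = 5
The new gcd after any change is gcd(5, new_value).
This can be at most 5.
Since 5 = old gcd 5, the gcd can only stay the same or decrease.

Answer: no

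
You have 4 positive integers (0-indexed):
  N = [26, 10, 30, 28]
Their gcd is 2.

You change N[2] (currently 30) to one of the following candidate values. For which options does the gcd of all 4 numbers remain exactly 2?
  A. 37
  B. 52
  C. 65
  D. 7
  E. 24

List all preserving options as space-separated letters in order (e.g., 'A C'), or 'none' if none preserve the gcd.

Answer: B E

Derivation:
Old gcd = 2; gcd of others (without N[2]) = 2
New gcd for candidate v: gcd(2, v). Preserves old gcd iff gcd(2, v) = 2.
  Option A: v=37, gcd(2,37)=1 -> changes
  Option B: v=52, gcd(2,52)=2 -> preserves
  Option C: v=65, gcd(2,65)=1 -> changes
  Option D: v=7, gcd(2,7)=1 -> changes
  Option E: v=24, gcd(2,24)=2 -> preserves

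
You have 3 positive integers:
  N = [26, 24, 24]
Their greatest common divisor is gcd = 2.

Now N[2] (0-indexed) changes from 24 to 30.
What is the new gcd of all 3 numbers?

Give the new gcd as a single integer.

Answer: 2

Derivation:
Numbers: [26, 24, 24], gcd = 2
Change: index 2, 24 -> 30
gcd of the OTHER numbers (without index 2): gcd([26, 24]) = 2
New gcd = gcd(g_others, new_val) = gcd(2, 30) = 2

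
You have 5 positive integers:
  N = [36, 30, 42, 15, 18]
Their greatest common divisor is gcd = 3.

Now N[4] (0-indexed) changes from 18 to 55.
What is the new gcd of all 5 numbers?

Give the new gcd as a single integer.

Answer: 1

Derivation:
Numbers: [36, 30, 42, 15, 18], gcd = 3
Change: index 4, 18 -> 55
gcd of the OTHER numbers (without index 4): gcd([36, 30, 42, 15]) = 3
New gcd = gcd(g_others, new_val) = gcd(3, 55) = 1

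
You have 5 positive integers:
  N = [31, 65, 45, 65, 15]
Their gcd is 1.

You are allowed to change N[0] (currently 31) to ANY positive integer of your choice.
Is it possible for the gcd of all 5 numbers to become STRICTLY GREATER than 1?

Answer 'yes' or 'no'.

Answer: yes

Derivation:
Current gcd = 1
gcd of all OTHER numbers (without N[0]=31): gcd([65, 45, 65, 15]) = 5
The new gcd after any change is gcd(5, new_value).
This can be at most 5.
Since 5 > old gcd 1, the gcd CAN increase (e.g., set N[0] = 5).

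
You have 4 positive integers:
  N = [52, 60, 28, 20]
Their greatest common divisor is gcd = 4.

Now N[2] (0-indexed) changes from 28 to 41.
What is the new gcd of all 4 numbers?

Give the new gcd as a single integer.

Answer: 1

Derivation:
Numbers: [52, 60, 28, 20], gcd = 4
Change: index 2, 28 -> 41
gcd of the OTHER numbers (without index 2): gcd([52, 60, 20]) = 4
New gcd = gcd(g_others, new_val) = gcd(4, 41) = 1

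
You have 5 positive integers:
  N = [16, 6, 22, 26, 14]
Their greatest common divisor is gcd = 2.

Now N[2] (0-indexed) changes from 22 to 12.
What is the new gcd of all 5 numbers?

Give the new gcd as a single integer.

Answer: 2

Derivation:
Numbers: [16, 6, 22, 26, 14], gcd = 2
Change: index 2, 22 -> 12
gcd of the OTHER numbers (without index 2): gcd([16, 6, 26, 14]) = 2
New gcd = gcd(g_others, new_val) = gcd(2, 12) = 2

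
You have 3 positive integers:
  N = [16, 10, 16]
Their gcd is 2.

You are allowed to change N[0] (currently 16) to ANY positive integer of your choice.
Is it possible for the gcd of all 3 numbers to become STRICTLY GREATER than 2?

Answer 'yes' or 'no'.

Current gcd = 2
gcd of all OTHER numbers (without N[0]=16): gcd([10, 16]) = 2
The new gcd after any change is gcd(2, new_value).
This can be at most 2.
Since 2 = old gcd 2, the gcd can only stay the same or decrease.

Answer: no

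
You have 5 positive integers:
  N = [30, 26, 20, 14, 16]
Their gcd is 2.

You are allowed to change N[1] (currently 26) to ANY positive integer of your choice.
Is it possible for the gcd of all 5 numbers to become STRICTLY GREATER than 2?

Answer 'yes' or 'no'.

Answer: no

Derivation:
Current gcd = 2
gcd of all OTHER numbers (without N[1]=26): gcd([30, 20, 14, 16]) = 2
The new gcd after any change is gcd(2, new_value).
This can be at most 2.
Since 2 = old gcd 2, the gcd can only stay the same or decrease.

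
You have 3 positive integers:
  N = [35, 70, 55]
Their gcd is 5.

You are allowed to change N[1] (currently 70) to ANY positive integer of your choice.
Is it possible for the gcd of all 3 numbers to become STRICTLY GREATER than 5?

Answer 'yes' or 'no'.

Answer: no

Derivation:
Current gcd = 5
gcd of all OTHER numbers (without N[1]=70): gcd([35, 55]) = 5
The new gcd after any change is gcd(5, new_value).
This can be at most 5.
Since 5 = old gcd 5, the gcd can only stay the same or decrease.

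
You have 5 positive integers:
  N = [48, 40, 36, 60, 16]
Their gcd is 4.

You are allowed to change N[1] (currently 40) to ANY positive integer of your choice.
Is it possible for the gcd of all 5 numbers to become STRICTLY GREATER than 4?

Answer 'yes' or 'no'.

Answer: no

Derivation:
Current gcd = 4
gcd of all OTHER numbers (without N[1]=40): gcd([48, 36, 60, 16]) = 4
The new gcd after any change is gcd(4, new_value).
This can be at most 4.
Since 4 = old gcd 4, the gcd can only stay the same or decrease.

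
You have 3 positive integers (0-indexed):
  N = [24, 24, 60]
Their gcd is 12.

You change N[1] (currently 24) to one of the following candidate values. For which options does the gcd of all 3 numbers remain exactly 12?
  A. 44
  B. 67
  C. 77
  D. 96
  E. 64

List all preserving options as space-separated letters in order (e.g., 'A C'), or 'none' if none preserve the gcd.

Old gcd = 12; gcd of others (without N[1]) = 12
New gcd for candidate v: gcd(12, v). Preserves old gcd iff gcd(12, v) = 12.
  Option A: v=44, gcd(12,44)=4 -> changes
  Option B: v=67, gcd(12,67)=1 -> changes
  Option C: v=77, gcd(12,77)=1 -> changes
  Option D: v=96, gcd(12,96)=12 -> preserves
  Option E: v=64, gcd(12,64)=4 -> changes

Answer: D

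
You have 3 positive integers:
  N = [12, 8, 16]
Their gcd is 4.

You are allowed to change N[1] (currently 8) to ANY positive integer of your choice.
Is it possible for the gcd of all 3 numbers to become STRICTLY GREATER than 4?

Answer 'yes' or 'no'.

Answer: no

Derivation:
Current gcd = 4
gcd of all OTHER numbers (without N[1]=8): gcd([12, 16]) = 4
The new gcd after any change is gcd(4, new_value).
This can be at most 4.
Since 4 = old gcd 4, the gcd can only stay the same or decrease.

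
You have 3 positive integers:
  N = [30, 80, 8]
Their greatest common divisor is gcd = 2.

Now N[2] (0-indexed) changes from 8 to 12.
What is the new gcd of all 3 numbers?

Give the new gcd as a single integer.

Answer: 2

Derivation:
Numbers: [30, 80, 8], gcd = 2
Change: index 2, 8 -> 12
gcd of the OTHER numbers (without index 2): gcd([30, 80]) = 10
New gcd = gcd(g_others, new_val) = gcd(10, 12) = 2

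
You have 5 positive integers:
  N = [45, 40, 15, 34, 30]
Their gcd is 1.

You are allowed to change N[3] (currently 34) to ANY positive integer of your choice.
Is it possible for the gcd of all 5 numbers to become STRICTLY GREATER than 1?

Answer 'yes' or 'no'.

Answer: yes

Derivation:
Current gcd = 1
gcd of all OTHER numbers (without N[3]=34): gcd([45, 40, 15, 30]) = 5
The new gcd after any change is gcd(5, new_value).
This can be at most 5.
Since 5 > old gcd 1, the gcd CAN increase (e.g., set N[3] = 5).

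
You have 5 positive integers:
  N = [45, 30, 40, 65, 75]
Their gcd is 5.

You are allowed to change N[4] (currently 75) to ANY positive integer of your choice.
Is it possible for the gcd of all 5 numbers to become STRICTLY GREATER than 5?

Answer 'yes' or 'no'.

Current gcd = 5
gcd of all OTHER numbers (without N[4]=75): gcd([45, 30, 40, 65]) = 5
The new gcd after any change is gcd(5, new_value).
This can be at most 5.
Since 5 = old gcd 5, the gcd can only stay the same or decrease.

Answer: no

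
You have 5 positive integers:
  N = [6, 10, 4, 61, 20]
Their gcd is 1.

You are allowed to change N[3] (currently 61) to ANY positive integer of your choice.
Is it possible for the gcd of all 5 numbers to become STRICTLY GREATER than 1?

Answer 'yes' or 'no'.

Current gcd = 1
gcd of all OTHER numbers (without N[3]=61): gcd([6, 10, 4, 20]) = 2
The new gcd after any change is gcd(2, new_value).
This can be at most 2.
Since 2 > old gcd 1, the gcd CAN increase (e.g., set N[3] = 2).

Answer: yes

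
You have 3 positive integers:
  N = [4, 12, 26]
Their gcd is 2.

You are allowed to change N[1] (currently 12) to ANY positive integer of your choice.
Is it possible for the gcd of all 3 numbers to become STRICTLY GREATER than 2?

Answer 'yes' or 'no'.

Answer: no

Derivation:
Current gcd = 2
gcd of all OTHER numbers (without N[1]=12): gcd([4, 26]) = 2
The new gcd after any change is gcd(2, new_value).
This can be at most 2.
Since 2 = old gcd 2, the gcd can only stay the same or decrease.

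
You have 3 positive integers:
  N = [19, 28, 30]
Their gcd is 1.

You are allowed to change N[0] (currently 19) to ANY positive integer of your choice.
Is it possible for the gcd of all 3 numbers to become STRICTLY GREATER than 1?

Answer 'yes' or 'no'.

Answer: yes

Derivation:
Current gcd = 1
gcd of all OTHER numbers (without N[0]=19): gcd([28, 30]) = 2
The new gcd after any change is gcd(2, new_value).
This can be at most 2.
Since 2 > old gcd 1, the gcd CAN increase (e.g., set N[0] = 2).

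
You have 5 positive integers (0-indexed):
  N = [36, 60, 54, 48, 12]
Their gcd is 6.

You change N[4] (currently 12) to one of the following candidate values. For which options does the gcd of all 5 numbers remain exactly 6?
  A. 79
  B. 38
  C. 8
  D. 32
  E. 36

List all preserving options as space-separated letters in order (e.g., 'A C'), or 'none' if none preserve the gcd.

Answer: E

Derivation:
Old gcd = 6; gcd of others (without N[4]) = 6
New gcd for candidate v: gcd(6, v). Preserves old gcd iff gcd(6, v) = 6.
  Option A: v=79, gcd(6,79)=1 -> changes
  Option B: v=38, gcd(6,38)=2 -> changes
  Option C: v=8, gcd(6,8)=2 -> changes
  Option D: v=32, gcd(6,32)=2 -> changes
  Option E: v=36, gcd(6,36)=6 -> preserves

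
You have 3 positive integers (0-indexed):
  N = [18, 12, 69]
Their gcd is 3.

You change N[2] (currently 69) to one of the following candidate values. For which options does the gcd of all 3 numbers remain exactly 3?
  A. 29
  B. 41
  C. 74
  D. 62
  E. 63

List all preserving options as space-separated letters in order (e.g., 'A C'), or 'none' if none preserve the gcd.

Answer: E

Derivation:
Old gcd = 3; gcd of others (without N[2]) = 6
New gcd for candidate v: gcd(6, v). Preserves old gcd iff gcd(6, v) = 3.
  Option A: v=29, gcd(6,29)=1 -> changes
  Option B: v=41, gcd(6,41)=1 -> changes
  Option C: v=74, gcd(6,74)=2 -> changes
  Option D: v=62, gcd(6,62)=2 -> changes
  Option E: v=63, gcd(6,63)=3 -> preserves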